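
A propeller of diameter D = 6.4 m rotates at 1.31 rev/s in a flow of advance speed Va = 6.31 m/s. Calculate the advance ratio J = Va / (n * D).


Formula: J = Va / (n * D)
Step 1 — n * D = 1.31 * 6.4 = 8.384
Step 2 — J = 6.31 / 8.384 ≈ 0.75262 (5 s.f.)

0.75262


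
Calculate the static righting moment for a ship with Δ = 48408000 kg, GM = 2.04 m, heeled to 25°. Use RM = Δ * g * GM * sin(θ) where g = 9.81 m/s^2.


Formula: GZ = GM * sin(theta); RM = disp * g * GZ
Step 1 — GZ = 2.04 * sin(25°) = 2.04 * 0.422618 = 0.862141 m
Step 2 — RM = 48408000 * 9.81 * 0.862141 ≈ 409420000 N·m (5 s.f.)

409420000 N·m


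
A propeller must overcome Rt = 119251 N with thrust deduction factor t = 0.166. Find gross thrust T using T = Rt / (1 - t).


Formula: T = Rt / (1 - t)
Step 1 — (1 - t) = 1 - 0.166 = 0.834
Step 2 — T = 119251 / 0.834 ≈ 142990 N (5 s.f.)

142990 N


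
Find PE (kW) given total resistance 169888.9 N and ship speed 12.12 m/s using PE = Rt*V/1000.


Formula: PE = Rt * V / 1000 (kW)
Step 1 — PE (W) = 169888.9 * 12.12 = 2059053.468 W
Step 2 — PE (kW) = 2059053.468 / 1000 ≈ 2059.1 kW (5 s.f.)

2059.1 kW


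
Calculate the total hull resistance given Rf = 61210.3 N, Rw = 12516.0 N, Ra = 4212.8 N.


Formula: Rt = Rf + Rw + Ra
Substituting: Rt = 61210.3 + 12516.0 + 4212.8
Result: Rt = 77939.1 N

77939.1 N


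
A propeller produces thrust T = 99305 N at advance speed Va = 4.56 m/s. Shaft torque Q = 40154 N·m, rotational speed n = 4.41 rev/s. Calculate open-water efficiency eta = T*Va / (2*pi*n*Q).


Formula: eta = T * Va / (2 * pi * n * Q)
Step 1 — numerator = T * Va = 99305 * 4.56 = 452830.8
Step 2 — 2 * pi * n = 2 * pi * 4.41 = 27.708847
Step 3 — denominator = 27.708847 * 40154 = 1112621.04
Step 4 — eta = 452830.8 / 1112621.04 ≈ 0.40699 (5 s.f.)

0.40699


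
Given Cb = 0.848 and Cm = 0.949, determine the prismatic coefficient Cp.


Formula: Cp = Cb / Cm
Substituting: Cp = 0.848 / 0.949
Result: Cp ≈ 0.89357 (5 s.f.)

0.89357


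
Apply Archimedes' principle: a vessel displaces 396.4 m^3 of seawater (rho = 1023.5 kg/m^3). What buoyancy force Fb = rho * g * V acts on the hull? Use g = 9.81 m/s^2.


Formula: Fb = rho * g * V
Substituting: Fb = 1023.5 * 9.81 * 396.4
Intermediate: 1023.5 * 9.81 = 10040.535
Result: Fb = 10040.535 * 396.4 ≈ 3980100 N (5 s.f.)

3980100 N


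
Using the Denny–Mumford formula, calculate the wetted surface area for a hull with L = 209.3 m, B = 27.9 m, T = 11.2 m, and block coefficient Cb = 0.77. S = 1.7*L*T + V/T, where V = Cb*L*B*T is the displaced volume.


Formula: S = 1.7*L*T + V/T with V = Cb*L*B*T, i.e. S = L * (1.7*T + Cb*B)
Step 1 — 1.7*T = 1.7 * 11.2 = 19.04 m
Step 2 — Cb*B = 0.77 * 27.9 = 21.483 m
Step 3 — 1.7*T + Cb*B = 19.04 + 21.483 = 40.523 m
Step 4 — S = 209.3 * 40.523 ≈ 8481.5 m^2 (5 s.f.)

8481.5 m^2


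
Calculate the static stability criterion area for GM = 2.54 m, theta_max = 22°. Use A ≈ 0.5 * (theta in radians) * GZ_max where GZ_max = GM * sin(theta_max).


Formula: GZ_max = GM * sin(theta); Area = 0.5 * theta_rad * GZ_max
Step 1 — GZ_max = 2.54 * sin(22°) = 2.54 * 0.374607 = 0.951502 m
Step 2 — theta_rad = 22 * pi/180 = 0.383972 rad
Step 3 — Area = 0.5 * 0.383972 * 0.951502 ≈ 0.18268 m·rad (5 s.f.)

0.18268 m·rad


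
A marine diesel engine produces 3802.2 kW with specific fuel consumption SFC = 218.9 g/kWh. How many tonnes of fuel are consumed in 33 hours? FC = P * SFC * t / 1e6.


Formula: FC (tonnes) = P * SFC * t / 1,000,000
Step 1 — P * SFC * t = 3802.2 * 218.9 * 33 = 27465952.14 g
Step 2 — FC (tonnes) = 27465952.14 / 1,000,000 ≈ 27.466 tonnes (5 s.f.)

27.466 tonnes


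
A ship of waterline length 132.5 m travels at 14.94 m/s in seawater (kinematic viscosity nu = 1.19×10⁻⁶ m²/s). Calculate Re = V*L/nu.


Formula: Re = V * L / nu
Step 1 — V * L = 14.94 * 132.5 = 1979.55 m^2/s
Step 2 — Re = 1979.55 / 1.19e-6 = 1.66e+09

1.66e+09


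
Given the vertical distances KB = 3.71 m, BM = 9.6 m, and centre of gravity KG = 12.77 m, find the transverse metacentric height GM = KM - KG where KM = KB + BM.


Formula: GM = KB + BM - KG
Step 1 — KM = KB + BM = 3.71 + 9.6 = 13.31 m
Step 2 — GM = KM - KG = 13.31 - 12.77 = 0.54 m

0.54 m


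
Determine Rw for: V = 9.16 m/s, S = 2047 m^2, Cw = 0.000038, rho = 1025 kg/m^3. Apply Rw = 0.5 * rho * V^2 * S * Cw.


Formula: Rw = 0.5 * rho * V^2 * S * Cw
Step 1 — V^2 = 9.16^2 = 83.9056
Step 2 — 0.5 * rho * V^2 = 0.5 * 1025 * 83.9056 = 43001.62
Step 3 — Rw = 43001.62 * 2047 * 0.000038 ≈ 3344.9 N (5 s.f.)

3344.9 N


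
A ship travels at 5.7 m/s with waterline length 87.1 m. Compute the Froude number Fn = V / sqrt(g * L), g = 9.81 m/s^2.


Formula: Fn = V / sqrt(g * L)
Step 1 — g * L = 9.81 * 87.1 = 854.451
Step 2 — sqrt(g * L) = sqrt(854.451) = 29.230994
Step 3 — Fn = 5.7 / 29.230994 ≈ 0.19500 (5 s.f.)

0.19500


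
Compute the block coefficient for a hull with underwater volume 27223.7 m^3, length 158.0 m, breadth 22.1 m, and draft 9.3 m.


Formula: Cb = V / (L * B * T)
Step 1 — L * B * T = 158.0 * 22.1 * 9.3 = 32473.74 m^3
Step 2 — Cb = 27223.7 / 32473.74 ≈ 0.83833 (5 s.f.)

0.83833


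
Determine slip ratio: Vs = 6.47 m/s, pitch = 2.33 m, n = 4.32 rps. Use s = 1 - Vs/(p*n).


Formula: s = 1 - Vs / (p * n)
Step 1 — p * n = 2.33 * 4.32 = 10.0656
Step 2 — Vs / (p*n) = 6.47 / 10.0656 = 0.642783 (6 d.p.)
Step 3 — s = 1 - 0.642783 = 0.357217

0.357217


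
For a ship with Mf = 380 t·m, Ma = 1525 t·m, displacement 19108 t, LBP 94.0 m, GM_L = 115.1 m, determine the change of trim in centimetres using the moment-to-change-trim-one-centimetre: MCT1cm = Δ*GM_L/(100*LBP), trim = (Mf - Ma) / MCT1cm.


Formula: net trimming moment = Mf - Ma; MCT1cm = Δ*GM_L/(100*LBP); trim = net moment / MCT1cm
Step 1 — net trimming moment = 380 - 1525 = -1145 t·m
Step 2 — MCT1cm = 19108 * 115.1 / (100 * 94.0) = 233.9714 t·m/cm
Step 3 — trim = -1145 / 233.9714 ≈ -4.8938 cm (5 s.f.)

-4.8938 cm


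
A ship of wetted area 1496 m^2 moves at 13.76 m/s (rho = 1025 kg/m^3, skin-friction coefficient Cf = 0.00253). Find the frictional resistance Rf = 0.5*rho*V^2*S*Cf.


Formula: Rf = 0.5 * rho * V^2 * S * Cf
Step 1 — V^2 = 13.76^2 = 189.3376
Step 2 — 0.5 * rho * V^2 = 0.5 * 1025 * 189.3376 = 97035.52
Step 3 — Rf = 97035.52 * 1496 * 0.00253 ≈ 367270 N (5 s.f.)

367270 N


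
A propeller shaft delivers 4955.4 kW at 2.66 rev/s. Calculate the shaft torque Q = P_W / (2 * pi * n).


Formula: Q = P_W / (2 * pi * n)
Step 1 — P_W = 4955.4 kW * 1000 = 4955400.0 W
Step 2 — 2 * pi * n = 2 * pi * 2.66 = 16.713273
Step 3 — Q = 4955400.0 / 16.713273 ≈ 296490 N·m (5 s.f.)

296490 N·m


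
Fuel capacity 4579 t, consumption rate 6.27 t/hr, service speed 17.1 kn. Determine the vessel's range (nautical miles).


Formula: endurance = fuel / rate; range = endurance * speed
Step 1 — endurance = 4579 / 6.27 = 730.303 hours
Step 2 — range = 730.303 * 17.1 ≈ 12488 nautical miles (5 s.f.)

12488 NM


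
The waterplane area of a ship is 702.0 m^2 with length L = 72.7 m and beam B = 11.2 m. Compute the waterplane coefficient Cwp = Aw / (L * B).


Formula: Cwp = Aw / (L * B)
Step 1 — L * B = 72.7 * 11.2 = 814.24 m^2
Step 2 — Cwp = 702.0 / 814.24 ≈ 0.86215 (5 s.f.)

0.86215


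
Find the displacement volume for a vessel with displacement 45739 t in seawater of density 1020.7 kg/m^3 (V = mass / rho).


Formula: V = mass / rho
Step 1 — convert tonnes to kg: 45739 t * 1000 = 45739000 kg
Step 2 — V = 45739000 / 1020.7 ≈ 44811 m^3 (5 s.f.)

44811 m^3


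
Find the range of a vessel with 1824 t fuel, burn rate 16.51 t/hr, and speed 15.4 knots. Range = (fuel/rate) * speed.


Formula: endurance = fuel / rate; range = endurance * speed
Step 1 — endurance = 1824 / 16.51 = 110.4785 hours
Step 2 — range = 110.4785 * 15.4 ≈ 1701.4 nautical miles (5 s.f.)

1701.4 NM


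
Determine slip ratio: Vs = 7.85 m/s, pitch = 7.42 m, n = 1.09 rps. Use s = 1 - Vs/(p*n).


Formula: s = 1 - Vs / (p * n)
Step 1 — p * n = 7.42 * 1.09 = 8.0878
Step 2 — Vs / (p*n) = 7.85 / 8.0878 = 0.970598 (6 d.p.)
Step 3 — s = 1 - 0.970598 = 0.029402

0.029402


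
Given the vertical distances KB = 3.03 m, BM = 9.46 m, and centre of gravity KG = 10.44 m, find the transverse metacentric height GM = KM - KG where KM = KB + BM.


Formula: GM = KB + BM - KG
Step 1 — KM = KB + BM = 3.03 + 9.46 = 12.49 m
Step 2 — GM = KM - KG = 12.49 - 10.44 = 2.05 m

2.05 m


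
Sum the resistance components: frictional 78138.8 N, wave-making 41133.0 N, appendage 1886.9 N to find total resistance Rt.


Formula: Rt = Rf + Rw + Ra
Substituting: Rt = 78138.8 + 41133.0 + 1886.9
Result: Rt = 121158.7 N

121158.7 N


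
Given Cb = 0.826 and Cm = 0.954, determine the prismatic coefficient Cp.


Formula: Cp = Cb / Cm
Substituting: Cp = 0.826 / 0.954
Result: Cp ≈ 0.86583 (5 s.f.)

0.86583


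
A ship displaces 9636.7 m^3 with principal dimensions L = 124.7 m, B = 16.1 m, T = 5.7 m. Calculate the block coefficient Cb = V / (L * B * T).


Formula: Cb = V / (L * B * T)
Step 1 — L * B * T = 124.7 * 16.1 * 5.7 = 11443.719 m^3
Step 2 — Cb = 9636.7 / 11443.719 ≈ 0.84210 (5 s.f.)

0.84210


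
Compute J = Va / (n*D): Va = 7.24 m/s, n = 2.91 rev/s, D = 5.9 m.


Formula: J = Va / (n * D)
Step 1 — n * D = 2.91 * 5.9 = 17.169
Step 2 — J = 7.24 / 17.169 ≈ 0.42169 (5 s.f.)

0.42169


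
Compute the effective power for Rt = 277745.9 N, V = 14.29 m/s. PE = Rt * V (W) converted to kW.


Formula: PE = Rt * V / 1000 (kW)
Step 1 — PE (W) = 277745.9 * 14.29 = 3968988.911 W
Step 2 — PE (kW) = 3968988.911 / 1000 ≈ 3969.0 kW (5 s.f.)

3969.0 kW


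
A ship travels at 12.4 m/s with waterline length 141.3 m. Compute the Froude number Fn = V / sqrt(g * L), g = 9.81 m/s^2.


Formula: Fn = V / sqrt(g * L)
Step 1 — g * L = 9.81 * 141.3 = 1386.153
Step 2 — sqrt(g * L) = sqrt(1386.153) = 37.231076
Step 3 — Fn = 12.4 / 37.231076 ≈ 0.33306 (5 s.f.)

0.33306


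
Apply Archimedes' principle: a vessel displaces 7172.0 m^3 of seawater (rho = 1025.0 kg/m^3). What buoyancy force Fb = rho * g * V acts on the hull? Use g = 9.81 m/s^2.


Formula: Fb = rho * g * V
Substituting: Fb = 1025.0 * 9.81 * 7172.0
Intermediate: 1025.0 * 9.81 = 10055.25
Result: Fb = 10055.25 * 7172.0 ≈ 72116000 N (5 s.f.)

72116000 N


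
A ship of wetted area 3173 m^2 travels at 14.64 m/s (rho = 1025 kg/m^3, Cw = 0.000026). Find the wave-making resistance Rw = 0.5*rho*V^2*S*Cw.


Formula: Rw = 0.5 * rho * V^2 * S * Cw
Step 1 — V^2 = 14.64^2 = 214.3296
Step 2 — 0.5 * rho * V^2 = 0.5 * 1025 * 214.3296 = 109843.92
Step 3 — Rw = 109843.92 * 3173 * 0.000026 ≈ 9061.9 N (5 s.f.)

9061.9 N


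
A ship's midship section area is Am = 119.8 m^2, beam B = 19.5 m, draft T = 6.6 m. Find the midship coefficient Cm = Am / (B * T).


Formula: Cm = Am / (B * T)
Step 1 — B * T = 19.5 * 6.6 = 128.7 m^2
Step 2 — Cm = 119.8 / 128.7 ≈ 0.93085 (5 s.f.)

0.93085


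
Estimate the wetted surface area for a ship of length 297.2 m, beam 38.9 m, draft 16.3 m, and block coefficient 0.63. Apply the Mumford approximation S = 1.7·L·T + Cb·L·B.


Formula: S = 1.7*L*T + V/T with V = Cb*L*B*T, i.e. S = L * (1.7*T + Cb*B)
Step 1 — 1.7*T = 1.7 * 16.3 = 27.71 m
Step 2 — Cb*B = 0.63 * 38.9 = 24.507 m
Step 3 — 1.7*T + Cb*B = 27.71 + 24.507 = 52.217 m
Step 4 — S = 297.2 * 52.217 ≈ 15519 m^2 (5 s.f.)

15519 m^2


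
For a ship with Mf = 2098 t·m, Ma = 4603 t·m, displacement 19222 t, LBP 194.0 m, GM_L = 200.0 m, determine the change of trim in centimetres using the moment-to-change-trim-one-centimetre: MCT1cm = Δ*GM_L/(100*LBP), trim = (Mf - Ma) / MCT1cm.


Formula: net trimming moment = Mf - Ma; MCT1cm = Δ*GM_L/(100*LBP); trim = net moment / MCT1cm
Step 1 — net trimming moment = 2098 - 4603 = -2505 t·m
Step 2 — MCT1cm = 19222 * 200.0 / (100 * 194.0) = 198.1649 t·m/cm
Step 3 — trim = -2505 / 198.1649 ≈ -12.641 cm (5 s.f.)

-12.641 cm


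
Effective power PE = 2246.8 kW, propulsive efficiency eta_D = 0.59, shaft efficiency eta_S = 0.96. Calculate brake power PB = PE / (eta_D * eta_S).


Formula: PB = PE / (eta_D * eta_S)
Step 1 — combined efficiency = eta_D * eta_S = 0.59 * 0.96 = 0.5664
Step 2 — PB = 2246.8 / 0.5664 ≈ 3966.8 kW (5 s.f.)

3966.8 kW


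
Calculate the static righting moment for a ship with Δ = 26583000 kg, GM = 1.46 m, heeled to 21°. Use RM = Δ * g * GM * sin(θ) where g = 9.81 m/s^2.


Formula: GZ = GM * sin(theta); RM = disp * g * GZ
Step 1 — GZ = 1.46 * sin(21°) = 1.46 * 0.358368 = 0.523217 m
Step 2 — RM = 26583000 * 9.81 * 0.523217 ≈ 136440000 N·m (5 s.f.)

136440000 N·m


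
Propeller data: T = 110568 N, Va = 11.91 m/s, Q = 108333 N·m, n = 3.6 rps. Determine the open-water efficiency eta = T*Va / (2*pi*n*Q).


Formula: eta = T * Va / (2 * pi * n * Q)
Step 1 — numerator = T * Va = 110568 * 11.91 = 1316864.88
Step 2 — 2 * pi * n = 2 * pi * 3.6 = 22.619467
Step 3 — denominator = 22.619467 * 108333 = 2450434.72
Step 4 — eta = 1316864.88 / 2450434.72 ≈ 0.53740 (5 s.f.)

0.53740


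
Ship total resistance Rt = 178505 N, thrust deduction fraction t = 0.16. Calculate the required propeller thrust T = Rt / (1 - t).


Formula: T = Rt / (1 - t)
Step 1 — (1 - t) = 1 - 0.16 = 0.84
Step 2 — T = 178505 / 0.84 ≈ 212510 N (5 s.f.)

212510 N


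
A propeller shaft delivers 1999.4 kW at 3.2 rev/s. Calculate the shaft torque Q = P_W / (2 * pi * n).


Formula: Q = P_W / (2 * pi * n)
Step 1 — P_W = 1999.4 kW * 1000 = 1999400.0 W
Step 2 — 2 * pi * n = 2 * pi * 3.2 = 20.106193
Step 3 — Q = 1999400.0 / 20.106193 ≈ 99442 N·m (5 s.f.)

99442 N·m


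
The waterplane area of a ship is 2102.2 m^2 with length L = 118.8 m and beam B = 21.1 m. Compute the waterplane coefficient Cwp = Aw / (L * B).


Formula: Cwp = Aw / (L * B)
Step 1 — L * B = 118.8 * 21.1 = 2506.68 m^2
Step 2 — Cwp = 2102.2 / 2506.68 ≈ 0.83864 (5 s.f.)

0.83864


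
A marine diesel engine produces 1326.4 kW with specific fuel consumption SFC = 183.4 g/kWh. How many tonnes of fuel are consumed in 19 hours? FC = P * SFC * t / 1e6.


Formula: FC (tonnes) = P * SFC * t / 1,000,000
Step 1 — P * SFC * t = 1326.4 * 183.4 * 19 = 4621973.44 g
Step 2 — FC (tonnes) = 4621973.44 / 1,000,000 ≈ 4.6220 tonnes (5 s.f.)

4.6220 tonnes


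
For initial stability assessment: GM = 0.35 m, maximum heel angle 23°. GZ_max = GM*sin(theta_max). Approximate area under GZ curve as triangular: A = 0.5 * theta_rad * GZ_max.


Formula: GZ_max = GM * sin(theta); Area = 0.5 * theta_rad * GZ_max
Step 1 — GZ_max = 0.35 * sin(23°) = 0.35 * 0.390731 = 0.136756 m
Step 2 — theta_rad = 23 * pi/180 = 0.401426 rad
Step 3 — Area = 0.5 * 0.401426 * 0.136756 ≈ 0.027449 m·rad (5 s.f.)

0.027449 m·rad


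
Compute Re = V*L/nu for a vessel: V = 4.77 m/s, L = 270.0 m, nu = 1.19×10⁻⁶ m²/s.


Formula: Re = V * L / nu
Step 1 — V * L = 4.77 * 270.0 = 1287.9 m^2/s
Step 2 — Re = 1287.9 / 1.19e-6 = 1.08e+09

1.08e+09


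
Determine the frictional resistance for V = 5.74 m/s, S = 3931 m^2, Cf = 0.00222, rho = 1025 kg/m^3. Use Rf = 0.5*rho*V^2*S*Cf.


Formula: Rf = 0.5 * rho * V^2 * S * Cf
Step 1 — V^2 = 5.74^2 = 32.9476
Step 2 — 0.5 * rho * V^2 = 0.5 * 1025 * 32.9476 = 16885.645
Step 3 — Rf = 16885.645 * 3931 * 0.00222 ≈ 147360 N (5 s.f.)

147360 N


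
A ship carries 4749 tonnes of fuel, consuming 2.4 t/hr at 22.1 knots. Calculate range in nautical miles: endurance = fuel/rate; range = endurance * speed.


Formula: endurance = fuel / rate; range = endurance * speed
Step 1 — endurance = 4749 / 2.4 = 1978.75 hours
Step 2 — range = 1978.75 * 22.1 ≈ 43730 nautical miles (5 s.f.)

43730 NM


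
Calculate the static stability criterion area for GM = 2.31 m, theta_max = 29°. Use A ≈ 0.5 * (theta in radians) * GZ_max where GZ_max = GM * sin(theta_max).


Formula: GZ_max = GM * sin(theta); Area = 0.5 * theta_rad * GZ_max
Step 1 — GZ_max = 2.31 * sin(29°) = 2.31 * 0.48481 = 1.119911 m
Step 2 — theta_rad = 29 * pi/180 = 0.506145 rad
Step 3 — Area = 0.5 * 0.506145 * 1.119911 ≈ 0.28342 m·rad (5 s.f.)

0.28342 m·rad


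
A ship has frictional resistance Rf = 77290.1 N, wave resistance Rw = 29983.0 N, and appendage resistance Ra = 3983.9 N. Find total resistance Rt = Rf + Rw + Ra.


Formula: Rt = Rf + Rw + Ra
Substituting: Rt = 77290.1 + 29983.0 + 3983.9
Result: Rt = 111257.0 N

111257.0 N


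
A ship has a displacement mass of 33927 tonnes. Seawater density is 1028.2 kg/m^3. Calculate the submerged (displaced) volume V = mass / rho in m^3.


Formula: V = mass / rho
Step 1 — convert tonnes to kg: 33927 t * 1000 = 33927000 kg
Step 2 — V = 33927000 / 1028.2 ≈ 32996 m^3 (5 s.f.)

32996 m^3


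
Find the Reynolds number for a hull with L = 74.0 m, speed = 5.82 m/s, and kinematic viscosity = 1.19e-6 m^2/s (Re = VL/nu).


Formula: Re = V * L / nu
Step 1 — V * L = 5.82 * 74.0 = 430.68 m^2/s
Step 2 — Re = 430.68 / 1.19e-6 = 3.62e+08

3.62e+08


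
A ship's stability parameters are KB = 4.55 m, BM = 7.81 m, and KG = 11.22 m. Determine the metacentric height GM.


Formula: GM = KB + BM - KG
Step 1 — KM = KB + BM = 4.55 + 7.81 = 12.36 m
Step 2 — GM = KM - KG = 12.36 - 11.22 = 1.14 m

1.14 m


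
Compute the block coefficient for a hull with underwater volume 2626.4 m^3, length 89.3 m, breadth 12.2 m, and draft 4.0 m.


Formula: Cb = V / (L * B * T)
Step 1 — L * B * T = 89.3 * 12.2 * 4.0 = 4357.84 m^3
Step 2 — Cb = 2626.4 / 4357.84 ≈ 0.60268 (5 s.f.)

0.60268


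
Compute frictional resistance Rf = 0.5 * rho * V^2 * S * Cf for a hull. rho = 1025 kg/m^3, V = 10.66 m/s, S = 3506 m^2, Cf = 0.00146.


Formula: Rf = 0.5 * rho * V^2 * S * Cf
Step 1 — V^2 = 10.66^2 = 113.6356
Step 2 — 0.5 * rho * V^2 = 0.5 * 1025 * 113.6356 = 58238.245
Step 3 — Rf = 58238.245 * 3506 * 0.00146 ≈ 298110 N (5 s.f.)

298110 N


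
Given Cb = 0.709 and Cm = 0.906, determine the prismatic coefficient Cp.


Formula: Cp = Cb / Cm
Substituting: Cp = 0.709 / 0.906
Result: Cp ≈ 0.78256 (5 s.f.)

0.78256


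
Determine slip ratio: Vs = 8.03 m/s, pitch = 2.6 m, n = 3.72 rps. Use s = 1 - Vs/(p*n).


Formula: s = 1 - Vs / (p * n)
Step 1 — p * n = 2.6 * 3.72 = 9.672
Step 2 — Vs / (p*n) = 8.03 / 9.672 = 0.830232 (6 d.p.)
Step 3 — s = 1 - 0.830232 = 0.169768

0.169768


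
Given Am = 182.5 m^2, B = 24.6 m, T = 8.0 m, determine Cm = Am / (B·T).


Formula: Cm = Am / (B * T)
Step 1 — B * T = 24.6 * 8.0 = 196.8 m^2
Step 2 — Cm = 182.5 / 196.8 ≈ 0.92734 (5 s.f.)

0.92734


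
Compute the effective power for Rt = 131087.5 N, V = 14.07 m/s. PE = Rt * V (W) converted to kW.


Formula: PE = Rt * V / 1000 (kW)
Step 1 — PE (W) = 131087.5 * 14.07 = 1844401.125 W
Step 2 — PE (kW) = 1844401.125 / 1000 ≈ 1844.4 kW (5 s.f.)

1844.4 kW


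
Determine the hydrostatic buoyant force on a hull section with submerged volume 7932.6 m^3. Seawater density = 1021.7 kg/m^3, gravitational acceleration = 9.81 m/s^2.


Formula: Fb = rho * g * V
Substituting: Fb = 1021.7 * 9.81 * 7932.6
Intermediate: 1021.7 * 9.81 = 10022.877
Result: Fb = 10022.877 * 7932.6 ≈ 79507000 N (5 s.f.)

79507000 N


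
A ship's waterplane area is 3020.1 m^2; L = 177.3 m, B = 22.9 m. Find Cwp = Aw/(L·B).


Formula: Cwp = Aw / (L * B)
Step 1 — L * B = 177.3 * 22.9 = 4060.17 m^2
Step 2 — Cwp = 3020.1 / 4060.17 ≈ 0.74384 (5 s.f.)

0.74384


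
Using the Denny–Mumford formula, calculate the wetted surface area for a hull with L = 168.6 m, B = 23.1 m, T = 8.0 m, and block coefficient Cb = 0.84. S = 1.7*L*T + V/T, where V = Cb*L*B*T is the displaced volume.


Formula: S = 1.7*L*T + V/T with V = Cb*L*B*T, i.e. S = L * (1.7*T + Cb*B)
Step 1 — 1.7*T = 1.7 * 8.0 = 13.6 m
Step 2 — Cb*B = 0.84 * 23.1 = 19.404 m
Step 3 — 1.7*T + Cb*B = 13.6 + 19.404 = 33.004 m
Step 4 — S = 168.6 * 33.004 ≈ 5564.5 m^2 (5 s.f.)

5564.5 m^2


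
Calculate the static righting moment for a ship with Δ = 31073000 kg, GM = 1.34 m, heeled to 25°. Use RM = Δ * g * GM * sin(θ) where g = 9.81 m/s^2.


Formula: GZ = GM * sin(theta); RM = disp * g * GZ
Step 1 — GZ = 1.34 * sin(25°) = 1.34 * 0.422618 = 0.566308 m
Step 2 — RM = 31073000 * 9.81 * 0.566308 ≈ 172630000 N·m (5 s.f.)

172630000 N·m


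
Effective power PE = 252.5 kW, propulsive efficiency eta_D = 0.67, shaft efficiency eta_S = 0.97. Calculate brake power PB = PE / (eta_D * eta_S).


Formula: PB = PE / (eta_D * eta_S)
Step 1 — combined efficiency = eta_D * eta_S = 0.67 * 0.97 = 0.6499
Step 2 — PB = 252.5 / 0.6499 ≈ 388.52 kW (5 s.f.)

388.52 kW


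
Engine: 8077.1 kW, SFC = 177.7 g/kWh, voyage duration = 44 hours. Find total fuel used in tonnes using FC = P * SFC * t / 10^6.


Formula: FC (tonnes) = P * SFC * t / 1,000,000
Step 1 — P * SFC * t = 8077.1 * 177.7 * 44 = 63153229.48 g
Step 2 — FC (tonnes) = 63153229.48 / 1,000,000 ≈ 63.153 tonnes (5 s.f.)

63.153 tonnes


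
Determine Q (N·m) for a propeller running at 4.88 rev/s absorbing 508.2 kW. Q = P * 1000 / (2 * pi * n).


Formula: Q = P_W / (2 * pi * n)
Step 1 — P_W = 508.2 kW * 1000 = 508200.0 W
Step 2 — 2 * pi * n = 2 * pi * 4.88 = 30.661944
Step 3 — Q = 508200.0 / 30.661944 ≈ 16574 N·m (5 s.f.)

16574 N·m


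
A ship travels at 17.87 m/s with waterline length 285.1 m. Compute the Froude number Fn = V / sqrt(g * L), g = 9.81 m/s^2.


Formula: Fn = V / sqrt(g * L)
Step 1 — g * L = 9.81 * 285.1 = 2796.831
Step 2 — sqrt(g * L) = sqrt(2796.831) = 52.885074
Step 3 — Fn = 17.87 / 52.885074 ≈ 0.33790 (5 s.f.)

0.33790


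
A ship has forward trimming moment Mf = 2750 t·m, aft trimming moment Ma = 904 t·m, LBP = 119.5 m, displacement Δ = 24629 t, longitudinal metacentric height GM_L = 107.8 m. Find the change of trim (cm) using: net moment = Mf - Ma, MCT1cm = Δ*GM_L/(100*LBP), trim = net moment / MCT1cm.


Formula: net trimming moment = Mf - Ma; MCT1cm = Δ*GM_L/(100*LBP); trim = net moment / MCT1cm
Step 1 — net trimming moment = 2750 - 904 = 1846 t·m
Step 2 — MCT1cm = 24629 * 107.8 / (100 * 119.5) = 222.1763 t·m/cm
Step 3 — trim = 1846 / 222.1763 ≈ 8.3087 cm (5 s.f.)

8.3087 cm


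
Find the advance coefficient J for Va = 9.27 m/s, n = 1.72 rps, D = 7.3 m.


Formula: J = Va / (n * D)
Step 1 — n * D = 1.72 * 7.3 = 12.556
Step 2 — J = 9.27 / 12.556 ≈ 0.73829 (5 s.f.)

0.73829


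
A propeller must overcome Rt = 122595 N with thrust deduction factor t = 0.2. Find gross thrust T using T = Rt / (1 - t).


Formula: T = Rt / (1 - t)
Step 1 — (1 - t) = 1 - 0.2 = 0.8
Step 2 — T = 122595 / 0.8 ≈ 153240 N (5 s.f.)

153240 N


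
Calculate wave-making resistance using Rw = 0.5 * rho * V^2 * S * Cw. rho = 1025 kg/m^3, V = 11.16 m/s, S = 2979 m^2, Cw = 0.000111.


Formula: Rw = 0.5 * rho * V^2 * S * Cw
Step 1 — V^2 = 11.16^2 = 124.5456
Step 2 — 0.5 * rho * V^2 = 0.5 * 1025 * 124.5456 = 63829.62
Step 3 — Rw = 63829.62 * 2979 * 0.000111 ≈ 21106 N (5 s.f.)

21106 N


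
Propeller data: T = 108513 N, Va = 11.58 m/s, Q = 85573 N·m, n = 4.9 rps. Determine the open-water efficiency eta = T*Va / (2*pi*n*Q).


Formula: eta = T * Va / (2 * pi * n * Q)
Step 1 — numerator = T * Va = 108513 * 11.58 = 1256580.54
Step 2 — 2 * pi * n = 2 * pi * 4.9 = 30.787608
Step 3 — denominator = 30.787608 * 85573 = 2634587.98
Step 4 — eta = 1256580.54 / 2634587.98 ≈ 0.47696 (5 s.f.)

0.47696


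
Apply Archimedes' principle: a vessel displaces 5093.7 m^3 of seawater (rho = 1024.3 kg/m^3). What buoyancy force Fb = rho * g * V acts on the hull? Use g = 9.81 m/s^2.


Formula: Fb = rho * g * V
Substituting: Fb = 1024.3 * 9.81 * 5093.7
Intermediate: 1024.3 * 9.81 = 10048.383
Result: Fb = 10048.383 * 5093.7 ≈ 51183000 N (5 s.f.)

51183000 N


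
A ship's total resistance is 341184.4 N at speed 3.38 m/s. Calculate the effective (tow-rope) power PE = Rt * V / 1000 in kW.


Formula: PE = Rt * V / 1000 (kW)
Step 1 — PE (W) = 341184.4 * 3.38 = 1153203.272 W
Step 2 — PE (kW) = 1153203.272 / 1000 ≈ 1153.2 kW (5 s.f.)

1153.2 kW


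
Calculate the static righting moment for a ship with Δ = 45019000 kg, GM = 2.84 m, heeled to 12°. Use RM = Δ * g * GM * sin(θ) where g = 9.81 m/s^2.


Formula: GZ = GM * sin(theta); RM = disp * g * GZ
Step 1 — GZ = 2.84 * sin(12°) = 2.84 * 0.207912 = 0.59047 m
Step 2 — RM = 45019000 * 9.81 * 0.59047 ≈ 260770000 N·m (5 s.f.)

260770000 N·m


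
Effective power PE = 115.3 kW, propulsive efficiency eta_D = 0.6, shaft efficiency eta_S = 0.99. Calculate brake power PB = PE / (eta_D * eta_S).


Formula: PB = PE / (eta_D * eta_S)
Step 1 — combined efficiency = eta_D * eta_S = 0.6 * 0.99 = 0.594
Step 2 — PB = 115.3 / 0.594 ≈ 194.11 kW (5 s.f.)

194.11 kW


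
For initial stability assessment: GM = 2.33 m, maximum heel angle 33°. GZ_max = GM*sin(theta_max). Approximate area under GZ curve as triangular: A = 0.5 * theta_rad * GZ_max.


Formula: GZ_max = GM * sin(theta); Area = 0.5 * theta_rad * GZ_max
Step 1 — GZ_max = 2.33 * sin(33°) = 2.33 * 0.544639 = 1.269009 m
Step 2 — theta_rad = 33 * pi/180 = 0.575959 rad
Step 3 — Area = 0.5 * 0.575959 * 1.269009 ≈ 0.36545 m·rad (5 s.f.)

0.36545 m·rad


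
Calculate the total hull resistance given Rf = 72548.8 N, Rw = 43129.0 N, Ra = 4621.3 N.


Formula: Rt = Rf + Rw + Ra
Substituting: Rt = 72548.8 + 43129.0 + 4621.3
Result: Rt = 120299.1 N

120299.1 N


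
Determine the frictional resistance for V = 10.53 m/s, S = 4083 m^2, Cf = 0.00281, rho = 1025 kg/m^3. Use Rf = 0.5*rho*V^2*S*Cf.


Formula: Rf = 0.5 * rho * V^2 * S * Cf
Step 1 — V^2 = 10.53^2 = 110.8809
Step 2 — 0.5 * rho * V^2 = 0.5 * 1025 * 110.8809 = 56826.46125
Step 3 — Rf = 56826.46125 * 4083 * 0.00281 ≈ 651980 N (5 s.f.)

651980 N


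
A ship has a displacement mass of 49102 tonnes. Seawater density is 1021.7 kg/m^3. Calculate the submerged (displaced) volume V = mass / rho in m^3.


Formula: V = mass / rho
Step 1 — convert tonnes to kg: 49102 t * 1000 = 49102000 kg
Step 2 — V = 49102000 / 1021.7 ≈ 48059 m^3 (5 s.f.)

48059 m^3


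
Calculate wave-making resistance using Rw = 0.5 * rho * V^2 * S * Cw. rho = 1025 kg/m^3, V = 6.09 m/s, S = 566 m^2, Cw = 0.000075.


Formula: Rw = 0.5 * rho * V^2 * S * Cw
Step 1 — V^2 = 6.09^2 = 37.0881
Step 2 — 0.5 * rho * V^2 = 0.5 * 1025 * 37.0881 = 19007.65125
Step 3 — Rw = 19007.65125 * 566 * 0.000075 ≈ 806.87 N (5 s.f.)

806.87 N


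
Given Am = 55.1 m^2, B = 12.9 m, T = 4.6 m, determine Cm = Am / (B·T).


Formula: Cm = Am / (B * T)
Step 1 — B * T = 12.9 * 4.6 = 59.34 m^2
Step 2 — Cm = 55.1 / 59.34 ≈ 0.92855 (5 s.f.)

0.92855


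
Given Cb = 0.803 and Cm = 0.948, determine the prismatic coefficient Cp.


Formula: Cp = Cb / Cm
Substituting: Cp = 0.803 / 0.948
Result: Cp ≈ 0.84705 (5 s.f.)

0.84705


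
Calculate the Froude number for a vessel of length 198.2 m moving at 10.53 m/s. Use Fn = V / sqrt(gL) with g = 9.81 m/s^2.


Formula: Fn = V / sqrt(g * L)
Step 1 — g * L = 9.81 * 198.2 = 1944.342
Step 2 — sqrt(g * L) = sqrt(1944.342) = 44.094694
Step 3 — Fn = 10.53 / 44.094694 ≈ 0.23880 (5 s.f.)

0.23880


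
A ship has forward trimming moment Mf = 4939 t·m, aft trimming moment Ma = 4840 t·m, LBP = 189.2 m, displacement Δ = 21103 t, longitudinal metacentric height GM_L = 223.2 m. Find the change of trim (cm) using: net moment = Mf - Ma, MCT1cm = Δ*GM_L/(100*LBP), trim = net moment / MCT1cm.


Formula: net trimming moment = Mf - Ma; MCT1cm = Δ*GM_L/(100*LBP); trim = net moment / MCT1cm
Step 1 — net trimming moment = 4939 - 4840 = 99 t·m
Step 2 — MCT1cm = 21103 * 223.2 / (100 * 189.2) = 248.9529 t·m/cm
Step 3 — trim = 99 / 248.9529 ≈ 0.39767 cm (5 s.f.)

0.39767 cm


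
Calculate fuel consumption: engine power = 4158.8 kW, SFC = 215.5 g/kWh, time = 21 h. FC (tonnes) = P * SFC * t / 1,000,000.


Formula: FC (tonnes) = P * SFC * t / 1,000,000
Step 1 — P * SFC * t = 4158.8 * 215.5 * 21 = 18820649.4 g
Step 2 — FC (tonnes) = 18820649.4 / 1,000,000 ≈ 18.821 tonnes (5 s.f.)

18.821 tonnes


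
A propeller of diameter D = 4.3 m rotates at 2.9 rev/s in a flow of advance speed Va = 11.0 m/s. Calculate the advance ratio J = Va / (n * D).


Formula: J = Va / (n * D)
Step 1 — n * D = 2.9 * 4.3 = 12.47
Step 2 — J = 11.0 / 12.47 ≈ 0.88212 (5 s.f.)

0.88212


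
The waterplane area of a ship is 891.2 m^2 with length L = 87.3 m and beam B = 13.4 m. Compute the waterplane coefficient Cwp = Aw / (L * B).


Formula: Cwp = Aw / (L * B)
Step 1 — L * B = 87.3 * 13.4 = 1169.82 m^2
Step 2 — Cwp = 891.2 / 1169.82 ≈ 0.76183 (5 s.f.)

0.76183


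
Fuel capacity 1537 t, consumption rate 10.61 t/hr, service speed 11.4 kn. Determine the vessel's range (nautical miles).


Formula: endurance = fuel / rate; range = endurance * speed
Step 1 — endurance = 1537 / 10.61 = 144.8633 hours
Step 2 — range = 144.8633 * 11.4 ≈ 1651.4 nautical miles (5 s.f.)

1651.4 NM


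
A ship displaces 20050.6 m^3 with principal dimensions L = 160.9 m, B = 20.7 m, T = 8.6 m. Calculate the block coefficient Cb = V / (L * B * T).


Formula: Cb = V / (L * B * T)
Step 1 — L * B * T = 160.9 * 20.7 * 8.6 = 28643.418 m^3
Step 2 — Cb = 20050.6 / 28643.418 ≈ 0.70001 (5 s.f.)

0.70001


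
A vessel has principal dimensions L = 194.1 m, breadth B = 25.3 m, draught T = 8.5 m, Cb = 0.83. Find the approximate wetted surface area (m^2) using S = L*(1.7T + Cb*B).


Formula: S = 1.7*L*T + V/T with V = Cb*L*B*T, i.e. S = L * (1.7*T + Cb*B)
Step 1 — 1.7*T = 1.7 * 8.5 = 14.45 m
Step 2 — Cb*B = 0.83 * 25.3 = 20.999 m
Step 3 — 1.7*T + Cb*B = 14.45 + 20.999 = 35.449 m
Step 4 — S = 194.1 * 35.449 ≈ 6880.7 m^2 (5 s.f.)

6880.7 m^2


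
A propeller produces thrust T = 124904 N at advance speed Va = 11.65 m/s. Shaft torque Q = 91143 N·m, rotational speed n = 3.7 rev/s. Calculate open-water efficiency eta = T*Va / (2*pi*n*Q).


Formula: eta = T * Va / (2 * pi * n * Q)
Step 1 — numerator = T * Va = 124904 * 11.65 = 1455131.6
Step 2 — 2 * pi * n = 2 * pi * 3.7 = 23.247786
Step 3 — denominator = 23.247786 * 91143 = 2118872.96
Step 4 — eta = 1455131.6 / 2118872.96 ≈ 0.68675 (5 s.f.)

0.68675


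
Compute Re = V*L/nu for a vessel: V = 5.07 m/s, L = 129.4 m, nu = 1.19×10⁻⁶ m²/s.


Formula: Re = V * L / nu
Step 1 — V * L = 5.07 * 129.4 = 656.058 m^2/s
Step 2 — Re = 656.058 / 1.19e-6 = 5.51e+08

5.51e+08


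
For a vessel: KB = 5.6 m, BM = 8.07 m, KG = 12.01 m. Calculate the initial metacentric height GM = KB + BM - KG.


Formula: GM = KB + BM - KG
Step 1 — KM = KB + BM = 5.6 + 8.07 = 13.67 m
Step 2 — GM = KM - KG = 13.67 - 12.01 = 1.66 m

1.66 m


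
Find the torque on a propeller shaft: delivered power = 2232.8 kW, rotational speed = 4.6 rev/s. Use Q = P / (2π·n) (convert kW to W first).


Formula: Q = P_W / (2 * pi * n)
Step 1 — P_W = 2232.8 kW * 1000 = 2232800.0 W
Step 2 — 2 * pi * n = 2 * pi * 4.6 = 28.902652
Step 3 — Q = 2232800.0 / 28.902652 ≈ 77252 N·m (5 s.f.)

77252 N·m


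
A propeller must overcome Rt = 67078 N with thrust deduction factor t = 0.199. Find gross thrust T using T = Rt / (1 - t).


Formula: T = Rt / (1 - t)
Step 1 — (1 - t) = 1 - 0.199 = 0.801
Step 2 — T = 67078 / 0.801 ≈ 83743 N (5 s.f.)

83743 N


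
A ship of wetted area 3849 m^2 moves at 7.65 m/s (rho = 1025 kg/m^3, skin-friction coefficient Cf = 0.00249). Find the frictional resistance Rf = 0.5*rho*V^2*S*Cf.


Formula: Rf = 0.5 * rho * V^2 * S * Cf
Step 1 — V^2 = 7.65^2 = 58.5225
Step 2 — 0.5 * rho * V^2 = 0.5 * 1025 * 58.5225 = 29992.78125
Step 3 — Rf = 29992.78125 * 3849 * 0.00249 ≈ 287450 N (5 s.f.)

287450 N


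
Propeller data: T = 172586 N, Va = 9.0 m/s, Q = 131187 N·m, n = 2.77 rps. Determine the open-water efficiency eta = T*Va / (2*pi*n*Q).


Formula: eta = T * Va / (2 * pi * n * Q)
Step 1 — numerator = T * Va = 172586 * 9.0 = 1553274.0
Step 2 — 2 * pi * n = 2 * pi * 2.77 = 17.404423
Step 3 — denominator = 17.404423 * 131187 = 2283234.04
Step 4 — eta = 1553274.0 / 2283234.04 ≈ 0.68030 (5 s.f.)

0.68030


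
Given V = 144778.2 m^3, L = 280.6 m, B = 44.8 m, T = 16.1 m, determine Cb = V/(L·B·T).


Formula: Cb = V / (L * B * T)
Step 1 — L * B * T = 280.6 * 44.8 * 16.1 = 202391.168 m^3
Step 2 — Cb = 144778.2 / 202391.168 ≈ 0.71534 (5 s.f.)

0.71534


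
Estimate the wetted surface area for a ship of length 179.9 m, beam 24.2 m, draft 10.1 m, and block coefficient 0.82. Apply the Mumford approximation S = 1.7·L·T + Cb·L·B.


Formula: S = 1.7*L*T + V/T with V = Cb*L*B*T, i.e. S = L * (1.7*T + Cb*B)
Step 1 — 1.7*T = 1.7 * 10.1 = 17.17 m
Step 2 — Cb*B = 0.82 * 24.2 = 19.844 m
Step 3 — 1.7*T + Cb*B = 17.17 + 19.844 = 37.014 m
Step 4 — S = 179.9 * 37.014 ≈ 6658.8 m^2 (5 s.f.)

6658.8 m^2


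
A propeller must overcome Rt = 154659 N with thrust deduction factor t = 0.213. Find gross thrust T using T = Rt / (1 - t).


Formula: T = Rt / (1 - t)
Step 1 — (1 - t) = 1 - 0.213 = 0.787
Step 2 — T = 154659 / 0.787 ≈ 196520 N (5 s.f.)

196520 N


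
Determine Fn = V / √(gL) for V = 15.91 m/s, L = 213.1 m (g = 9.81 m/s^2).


Formula: Fn = V / sqrt(g * L)
Step 1 — g * L = 9.81 * 213.1 = 2090.511
Step 2 — sqrt(g * L) = sqrt(2090.511) = 45.722106
Step 3 — Fn = 15.91 / 45.722106 ≈ 0.34797 (5 s.f.)

0.34797


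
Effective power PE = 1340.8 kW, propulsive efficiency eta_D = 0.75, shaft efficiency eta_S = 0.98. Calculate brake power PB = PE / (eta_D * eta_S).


Formula: PB = PE / (eta_D * eta_S)
Step 1 — combined efficiency = eta_D * eta_S = 0.75 * 0.98 = 0.735
Step 2 — PB = 1340.8 / 0.735 ≈ 1824.2 kW (5 s.f.)

1824.2 kW


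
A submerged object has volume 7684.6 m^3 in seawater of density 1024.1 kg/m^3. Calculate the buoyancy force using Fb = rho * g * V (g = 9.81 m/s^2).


Formula: Fb = rho * g * V
Substituting: Fb = 1024.1 * 9.81 * 7684.6
Intermediate: 1024.1 * 9.81 = 10046.421
Result: Fb = 10046.421 * 7684.6 ≈ 77203000 N (5 s.f.)

77203000 N


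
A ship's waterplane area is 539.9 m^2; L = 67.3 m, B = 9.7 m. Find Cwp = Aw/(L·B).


Formula: Cwp = Aw / (L * B)
Step 1 — L * B = 67.3 * 9.7 = 652.81 m^2
Step 2 — Cwp = 539.9 / 652.81 ≈ 0.82704 (5 s.f.)

0.82704


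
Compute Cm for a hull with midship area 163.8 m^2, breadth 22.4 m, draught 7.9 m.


Formula: Cm = Am / (B * T)
Step 1 — B * T = 22.4 * 7.9 = 176.96 m^2
Step 2 — Cm = 163.8 / 176.96 ≈ 0.92563 (5 s.f.)

0.92563


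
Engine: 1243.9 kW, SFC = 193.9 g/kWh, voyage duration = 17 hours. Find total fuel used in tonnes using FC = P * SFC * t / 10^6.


Formula: FC (tonnes) = P * SFC * t / 1,000,000
Step 1 — P * SFC * t = 1243.9 * 193.9 * 17 = 4100267.57 g
Step 2 — FC (tonnes) = 4100267.57 / 1,000,000 ≈ 4.1003 tonnes (5 s.f.)

4.1003 tonnes


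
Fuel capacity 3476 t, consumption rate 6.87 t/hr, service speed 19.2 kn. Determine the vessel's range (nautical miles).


Formula: endurance = fuel / rate; range = endurance * speed
Step 1 — endurance = 3476 / 6.87 = 505.968 hours
Step 2 — range = 505.968 * 19.2 ≈ 9714.6 nautical miles (5 s.f.)

9714.6 NM


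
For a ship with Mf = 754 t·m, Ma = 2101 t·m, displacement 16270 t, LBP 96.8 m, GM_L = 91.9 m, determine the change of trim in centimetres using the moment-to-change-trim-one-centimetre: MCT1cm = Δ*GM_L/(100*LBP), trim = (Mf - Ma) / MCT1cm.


Formula: net trimming moment = Mf - Ma; MCT1cm = Δ*GM_L/(100*LBP); trim = net moment / MCT1cm
Step 1 — net trimming moment = 754 - 2101 = -1347 t·m
Step 2 — MCT1cm = 16270 * 91.9 / (100 * 96.8) = 154.4642 t·m/cm
Step 3 — trim = -1347 / 154.4642 ≈ -8.7205 cm (5 s.f.)

-8.7205 cm


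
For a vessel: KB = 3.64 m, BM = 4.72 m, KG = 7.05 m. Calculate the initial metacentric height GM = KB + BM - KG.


Formula: GM = KB + BM - KG
Step 1 — KM = KB + BM = 3.64 + 4.72 = 8.36 m
Step 2 — GM = KM - KG = 8.36 - 7.05 = 1.31 m

1.31 m


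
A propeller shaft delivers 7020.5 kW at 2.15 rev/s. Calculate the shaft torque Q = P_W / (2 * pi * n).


Formula: Q = P_W / (2 * pi * n)
Step 1 — P_W = 7020.5 kW * 1000 = 7020500.0 W
Step 2 — 2 * pi * n = 2 * pi * 2.15 = 13.508848
Step 3 — Q = 7020500.0 / 13.508848 ≈ 519700 N·m (5 s.f.)

519700 N·m


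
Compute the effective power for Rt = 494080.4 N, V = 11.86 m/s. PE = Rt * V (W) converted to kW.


Formula: PE = Rt * V / 1000 (kW)
Step 1 — PE (W) = 494080.4 * 11.86 = 5859793.544 W
Step 2 — PE (kW) = 5859793.544 / 1000 ≈ 5859.8 kW (5 s.f.)

5859.8 kW


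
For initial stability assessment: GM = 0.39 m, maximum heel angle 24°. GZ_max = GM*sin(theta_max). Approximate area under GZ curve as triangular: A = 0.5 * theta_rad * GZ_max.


Formula: GZ_max = GM * sin(theta); Area = 0.5 * theta_rad * GZ_max
Step 1 — GZ_max = 0.39 * sin(24°) = 0.39 * 0.406737 = 0.158627 m
Step 2 — theta_rad = 24 * pi/180 = 0.418879 rad
Step 3 — Area = 0.5 * 0.418879 * 0.158627 ≈ 0.033223 m·rad (5 s.f.)

0.033223 m·rad


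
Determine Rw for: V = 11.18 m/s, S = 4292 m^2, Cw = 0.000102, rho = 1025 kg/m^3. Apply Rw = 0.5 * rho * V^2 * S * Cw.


Formula: Rw = 0.5 * rho * V^2 * S * Cw
Step 1 — V^2 = 11.18^2 = 124.9924
Step 2 — 0.5 * rho * V^2 = 0.5 * 1025 * 124.9924 = 64058.605
Step 3 — Rw = 64058.605 * 4292 * 0.000102 ≈ 28044 N (5 s.f.)

28044 N


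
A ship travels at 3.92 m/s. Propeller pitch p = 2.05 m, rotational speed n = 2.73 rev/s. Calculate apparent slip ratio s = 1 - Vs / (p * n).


Formula: s = 1 - Vs / (p * n)
Step 1 — p * n = 2.05 * 2.73 = 5.5965
Step 2 — Vs / (p*n) = 3.92 / 5.5965 = 0.700438 (6 d.p.)
Step 3 — s = 1 - 0.700438 = 0.299562

0.299562


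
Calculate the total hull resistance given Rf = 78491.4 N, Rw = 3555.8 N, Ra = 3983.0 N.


Formula: Rt = Rf + Rw + Ra
Substituting: Rt = 78491.4 + 3555.8 + 3983.0
Result: Rt = 86030.2 N

86030.2 N


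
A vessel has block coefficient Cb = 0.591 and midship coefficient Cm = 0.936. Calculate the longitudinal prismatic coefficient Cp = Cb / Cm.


Formula: Cp = Cb / Cm
Substituting: Cp = 0.591 / 0.936
Result: Cp ≈ 0.63141 (5 s.f.)

0.63141


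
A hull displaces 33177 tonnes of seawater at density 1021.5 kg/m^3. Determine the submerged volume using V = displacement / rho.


Formula: V = mass / rho
Step 1 — convert tonnes to kg: 33177 t * 1000 = 33177000 kg
Step 2 — V = 33177000 / 1021.5 ≈ 32479 m^3 (5 s.f.)

32479 m^3


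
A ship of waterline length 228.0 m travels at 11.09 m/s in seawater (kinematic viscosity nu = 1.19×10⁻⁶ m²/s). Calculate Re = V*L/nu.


Formula: Re = V * L / nu
Step 1 — V * L = 11.09 * 228.0 = 2528.52 m^2/s
Step 2 — Re = 2528.52 / 1.19e-6 = 2.12e+09

2.12e+09


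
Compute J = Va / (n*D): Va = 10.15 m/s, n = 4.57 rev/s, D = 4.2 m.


Formula: J = Va / (n * D)
Step 1 — n * D = 4.57 * 4.2 = 19.194
Step 2 — J = 10.15 / 19.194 ≈ 0.52881 (5 s.f.)

0.52881


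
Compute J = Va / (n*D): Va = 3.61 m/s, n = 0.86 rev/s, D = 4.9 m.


Formula: J = Va / (n * D)
Step 1 — n * D = 0.86 * 4.9 = 4.214
Step 2 — J = 3.61 / 4.214 ≈ 0.85667 (5 s.f.)

0.85667


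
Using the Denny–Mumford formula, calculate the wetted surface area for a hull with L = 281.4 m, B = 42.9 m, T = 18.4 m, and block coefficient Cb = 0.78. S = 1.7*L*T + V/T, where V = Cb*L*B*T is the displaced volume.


Formula: S = 1.7*L*T + V/T with V = Cb*L*B*T, i.e. S = L * (1.7*T + Cb*B)
Step 1 — 1.7*T = 1.7 * 18.4 = 31.28 m
Step 2 — Cb*B = 0.78 * 42.9 = 33.462 m
Step 3 — 1.7*T + Cb*B = 31.28 + 33.462 = 64.742 m
Step 4 — S = 281.4 * 64.742 ≈ 18218 m^2 (5 s.f.)

18218 m^2


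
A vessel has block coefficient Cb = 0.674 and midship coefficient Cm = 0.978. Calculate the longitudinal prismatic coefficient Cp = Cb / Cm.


Formula: Cp = Cb / Cm
Substituting: Cp = 0.674 / 0.978
Result: Cp ≈ 0.68916 (5 s.f.)

0.68916
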